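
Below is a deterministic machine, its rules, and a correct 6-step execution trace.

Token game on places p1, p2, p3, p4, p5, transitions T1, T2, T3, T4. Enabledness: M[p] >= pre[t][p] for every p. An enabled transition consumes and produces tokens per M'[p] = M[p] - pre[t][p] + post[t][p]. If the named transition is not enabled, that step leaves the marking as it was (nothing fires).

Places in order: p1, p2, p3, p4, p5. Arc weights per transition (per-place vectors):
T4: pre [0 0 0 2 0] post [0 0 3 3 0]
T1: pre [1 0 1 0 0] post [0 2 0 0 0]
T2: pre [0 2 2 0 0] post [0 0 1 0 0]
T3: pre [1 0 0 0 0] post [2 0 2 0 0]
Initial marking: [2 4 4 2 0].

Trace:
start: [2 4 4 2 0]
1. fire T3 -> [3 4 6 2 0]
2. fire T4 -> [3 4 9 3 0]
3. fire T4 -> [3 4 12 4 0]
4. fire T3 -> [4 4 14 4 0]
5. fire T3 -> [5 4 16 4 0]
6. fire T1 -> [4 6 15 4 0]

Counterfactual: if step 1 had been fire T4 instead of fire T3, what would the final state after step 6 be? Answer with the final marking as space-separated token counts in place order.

(re-executing from step 1 with the substitution; state before step 1: [2 4 4 2 0])
1. fire T4 -> [2 4 7 3 0]
2. fire T4 -> [2 4 10 4 0]
3. fire T4 -> [2 4 13 5 0]
4. fire T3 -> [3 4 15 5 0]
5. fire T3 -> [4 4 17 5 0]
6. fire T1 -> [3 6 16 5 0]

3 6 16 5 0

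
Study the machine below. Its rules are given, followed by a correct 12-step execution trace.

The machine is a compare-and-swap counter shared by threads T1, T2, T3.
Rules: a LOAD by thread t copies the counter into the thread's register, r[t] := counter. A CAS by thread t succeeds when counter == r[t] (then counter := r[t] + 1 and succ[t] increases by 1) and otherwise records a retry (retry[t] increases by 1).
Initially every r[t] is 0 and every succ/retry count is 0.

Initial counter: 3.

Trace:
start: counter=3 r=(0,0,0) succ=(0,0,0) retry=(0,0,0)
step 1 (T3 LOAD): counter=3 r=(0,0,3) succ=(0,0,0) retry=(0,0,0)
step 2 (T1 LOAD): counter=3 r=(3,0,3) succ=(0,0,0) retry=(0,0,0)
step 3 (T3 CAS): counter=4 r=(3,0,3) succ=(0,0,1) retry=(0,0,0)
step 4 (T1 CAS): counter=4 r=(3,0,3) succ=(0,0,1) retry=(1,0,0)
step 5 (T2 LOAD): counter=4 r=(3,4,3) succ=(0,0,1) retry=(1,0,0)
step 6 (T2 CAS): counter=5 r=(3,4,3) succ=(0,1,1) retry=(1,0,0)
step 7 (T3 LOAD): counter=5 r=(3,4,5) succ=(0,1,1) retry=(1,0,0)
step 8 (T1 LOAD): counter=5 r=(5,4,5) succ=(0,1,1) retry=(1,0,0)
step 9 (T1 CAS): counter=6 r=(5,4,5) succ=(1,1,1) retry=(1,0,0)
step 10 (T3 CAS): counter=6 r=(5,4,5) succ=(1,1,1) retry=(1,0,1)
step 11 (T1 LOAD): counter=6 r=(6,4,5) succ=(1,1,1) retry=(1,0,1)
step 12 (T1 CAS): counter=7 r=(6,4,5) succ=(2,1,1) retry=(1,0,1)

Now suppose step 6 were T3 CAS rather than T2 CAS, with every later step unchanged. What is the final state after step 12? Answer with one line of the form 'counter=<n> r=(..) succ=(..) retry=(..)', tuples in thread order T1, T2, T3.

(re-executing from step 6 with the substitution; state before step 6: counter=4 r=(3,4,3) succ=(0,0,1) retry=(1,0,0))
step 6 (T3 CAS): counter=4 r=(3,4,3) succ=(0,0,1) retry=(1,0,1)
step 7 (T3 LOAD): counter=4 r=(3,4,4) succ=(0,0,1) retry=(1,0,1)
step 8 (T1 LOAD): counter=4 r=(4,4,4) succ=(0,0,1) retry=(1,0,1)
step 9 (T1 CAS): counter=5 r=(4,4,4) succ=(1,0,1) retry=(1,0,1)
step 10 (T3 CAS): counter=5 r=(4,4,4) succ=(1,0,1) retry=(1,0,2)
step 11 (T1 LOAD): counter=5 r=(5,4,4) succ=(1,0,1) retry=(1,0,2)
step 12 (T1 CAS): counter=6 r=(5,4,4) succ=(2,0,1) retry=(1,0,2)

counter=6 r=(5,4,4) succ=(2,0,1) retry=(1,0,2)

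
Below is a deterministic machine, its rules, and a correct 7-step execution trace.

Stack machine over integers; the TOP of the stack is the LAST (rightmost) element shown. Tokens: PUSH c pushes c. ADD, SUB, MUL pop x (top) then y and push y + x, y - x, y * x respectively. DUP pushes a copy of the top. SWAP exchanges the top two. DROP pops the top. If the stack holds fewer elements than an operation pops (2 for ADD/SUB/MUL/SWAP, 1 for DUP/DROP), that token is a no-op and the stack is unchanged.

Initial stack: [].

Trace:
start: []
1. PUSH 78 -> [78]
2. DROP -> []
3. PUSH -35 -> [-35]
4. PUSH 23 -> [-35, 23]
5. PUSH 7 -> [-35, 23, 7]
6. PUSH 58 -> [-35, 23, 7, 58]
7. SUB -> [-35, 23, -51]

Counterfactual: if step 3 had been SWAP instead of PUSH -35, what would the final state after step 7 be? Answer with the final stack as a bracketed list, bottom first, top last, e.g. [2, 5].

(re-executing from step 3 with the substitution; state before step 3: [])
3. SWAP -> []
4. PUSH 23 -> [23]
5. PUSH 7 -> [23, 7]
6. PUSH 58 -> [23, 7, 58]
7. SUB -> [23, -51]

[23, -51]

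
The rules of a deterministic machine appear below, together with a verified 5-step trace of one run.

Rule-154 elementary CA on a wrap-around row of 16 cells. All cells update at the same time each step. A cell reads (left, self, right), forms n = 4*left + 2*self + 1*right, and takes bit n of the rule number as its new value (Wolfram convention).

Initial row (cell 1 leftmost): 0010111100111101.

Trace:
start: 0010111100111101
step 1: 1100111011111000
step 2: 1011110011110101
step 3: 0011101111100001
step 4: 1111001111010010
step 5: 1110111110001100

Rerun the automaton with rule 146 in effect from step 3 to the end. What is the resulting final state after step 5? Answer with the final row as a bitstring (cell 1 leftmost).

0101000000101000

(re-executing steps 3..5 under rule 146; state before step 3: 1011110011110101)
step 3: 0001101101100000
step 4: 0010000000010000
step 5: 0101000000101000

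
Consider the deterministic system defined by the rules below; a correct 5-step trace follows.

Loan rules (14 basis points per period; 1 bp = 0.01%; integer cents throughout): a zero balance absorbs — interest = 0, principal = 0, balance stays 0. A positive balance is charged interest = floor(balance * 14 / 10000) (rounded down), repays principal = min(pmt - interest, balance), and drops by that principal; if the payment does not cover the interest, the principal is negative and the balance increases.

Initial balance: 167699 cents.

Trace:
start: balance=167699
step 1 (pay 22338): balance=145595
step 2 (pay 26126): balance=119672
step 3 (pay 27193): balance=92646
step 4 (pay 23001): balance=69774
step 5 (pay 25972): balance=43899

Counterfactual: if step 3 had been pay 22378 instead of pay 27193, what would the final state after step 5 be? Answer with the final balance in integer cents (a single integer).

48728

(re-executing from step 3 with the substitution; state before step 3: balance=119672)
step 3 (pay 22378): balance=97461
step 4 (pay 23001): balance=74596
step 5 (pay 25972): balance=48728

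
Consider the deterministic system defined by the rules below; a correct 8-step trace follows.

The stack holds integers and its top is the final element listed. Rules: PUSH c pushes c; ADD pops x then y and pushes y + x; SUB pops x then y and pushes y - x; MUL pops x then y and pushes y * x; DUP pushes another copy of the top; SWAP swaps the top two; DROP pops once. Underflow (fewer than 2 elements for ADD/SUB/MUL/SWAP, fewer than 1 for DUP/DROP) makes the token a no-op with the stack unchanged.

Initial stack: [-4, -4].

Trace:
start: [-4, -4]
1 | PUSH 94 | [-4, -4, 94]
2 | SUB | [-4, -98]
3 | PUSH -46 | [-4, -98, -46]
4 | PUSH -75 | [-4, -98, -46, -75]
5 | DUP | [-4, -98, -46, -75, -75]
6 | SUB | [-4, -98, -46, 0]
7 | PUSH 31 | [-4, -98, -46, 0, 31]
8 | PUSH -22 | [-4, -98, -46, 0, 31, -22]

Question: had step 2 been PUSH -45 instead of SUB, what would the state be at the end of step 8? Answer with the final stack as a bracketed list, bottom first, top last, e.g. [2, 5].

[-4, -4, 94, -45, -46, 0, 31, -22]

(re-executing from step 2 with the substitution; state before step 2: [-4, -4, 94])
2 | PUSH -45 | [-4, -4, 94, -45]
3 | PUSH -46 | [-4, -4, 94, -45, -46]
4 | PUSH -75 | [-4, -4, 94, -45, -46, -75]
5 | DUP | [-4, -4, 94, -45, -46, -75, -75]
6 | SUB | [-4, -4, 94, -45, -46, 0]
7 | PUSH 31 | [-4, -4, 94, -45, -46, 0, 31]
8 | PUSH -22 | [-4, -4, 94, -45, -46, 0, 31, -22]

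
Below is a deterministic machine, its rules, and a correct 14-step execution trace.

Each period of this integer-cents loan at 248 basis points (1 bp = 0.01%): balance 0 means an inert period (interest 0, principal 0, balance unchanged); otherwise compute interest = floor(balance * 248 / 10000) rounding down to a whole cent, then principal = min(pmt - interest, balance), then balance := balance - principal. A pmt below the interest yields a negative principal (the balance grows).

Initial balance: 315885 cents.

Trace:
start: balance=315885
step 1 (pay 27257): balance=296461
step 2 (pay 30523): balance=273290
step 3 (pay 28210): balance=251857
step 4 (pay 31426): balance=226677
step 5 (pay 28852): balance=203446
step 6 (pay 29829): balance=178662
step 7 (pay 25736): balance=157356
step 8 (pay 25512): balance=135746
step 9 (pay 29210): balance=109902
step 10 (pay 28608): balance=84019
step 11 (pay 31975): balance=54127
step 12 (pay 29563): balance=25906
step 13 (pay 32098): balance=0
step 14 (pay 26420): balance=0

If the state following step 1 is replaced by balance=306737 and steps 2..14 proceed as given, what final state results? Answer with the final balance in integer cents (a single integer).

0

state after step 1 := balance=306737
step 2 (pay 30523): balance=283821
step 3 (pay 28210): balance=262649
step 4 (pay 31426): balance=237736
step 5 (pay 28852): balance=214779
step 6 (pay 29829): balance=190276
step 7 (pay 25736): balance=169258
step 8 (pay 25512): balance=147943
step 9 (pay 29210): balance=122401
step 10 (pay 28608): balance=96828
step 11 (pay 31975): balance=67254
step 12 (pay 29563): balance=39358
step 13 (pay 32098): balance=8236
step 14 (pay 26420): balance=0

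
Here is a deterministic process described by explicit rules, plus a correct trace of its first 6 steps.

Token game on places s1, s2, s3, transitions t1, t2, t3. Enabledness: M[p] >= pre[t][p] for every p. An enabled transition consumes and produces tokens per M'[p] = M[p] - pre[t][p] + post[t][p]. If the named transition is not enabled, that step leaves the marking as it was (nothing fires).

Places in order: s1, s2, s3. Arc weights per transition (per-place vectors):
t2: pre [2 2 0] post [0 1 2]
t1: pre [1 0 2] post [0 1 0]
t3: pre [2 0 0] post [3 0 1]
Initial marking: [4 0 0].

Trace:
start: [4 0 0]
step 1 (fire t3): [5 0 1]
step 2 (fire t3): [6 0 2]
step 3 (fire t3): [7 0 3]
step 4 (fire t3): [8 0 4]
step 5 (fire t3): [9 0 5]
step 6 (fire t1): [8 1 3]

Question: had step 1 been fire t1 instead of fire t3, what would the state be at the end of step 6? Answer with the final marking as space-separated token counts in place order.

7 1 2

(re-executing from step 1 with the substitution; state before step 1: [4 0 0])
step 1 (fire t1): [4 0 0]
step 2 (fire t3): [5 0 1]
step 3 (fire t3): [6 0 2]
step 4 (fire t3): [7 0 3]
step 5 (fire t3): [8 0 4]
step 6 (fire t1): [7 1 2]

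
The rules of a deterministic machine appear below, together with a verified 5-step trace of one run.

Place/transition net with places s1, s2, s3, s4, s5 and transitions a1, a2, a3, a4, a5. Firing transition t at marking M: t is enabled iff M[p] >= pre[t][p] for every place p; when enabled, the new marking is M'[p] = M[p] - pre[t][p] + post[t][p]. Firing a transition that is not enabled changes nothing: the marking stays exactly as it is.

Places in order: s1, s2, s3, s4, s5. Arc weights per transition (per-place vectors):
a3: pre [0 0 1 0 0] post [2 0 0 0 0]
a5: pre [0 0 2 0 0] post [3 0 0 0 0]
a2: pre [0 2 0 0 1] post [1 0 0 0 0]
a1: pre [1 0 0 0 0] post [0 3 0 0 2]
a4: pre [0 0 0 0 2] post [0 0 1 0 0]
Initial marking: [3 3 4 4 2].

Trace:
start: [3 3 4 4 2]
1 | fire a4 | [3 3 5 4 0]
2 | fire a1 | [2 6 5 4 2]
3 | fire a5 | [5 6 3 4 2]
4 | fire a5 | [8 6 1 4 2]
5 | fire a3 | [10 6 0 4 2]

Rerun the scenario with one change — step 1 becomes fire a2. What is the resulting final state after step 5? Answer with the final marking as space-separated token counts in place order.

9 4 0 4 3

(re-executing from step 1 with the substitution; state before step 1: [3 3 4 4 2])
1 | fire a2 | [4 1 4 4 1]
2 | fire a1 | [3 4 4 4 3]
3 | fire a5 | [6 4 2 4 3]
4 | fire a5 | [9 4 0 4 3]
5 | fire a3 | [9 4 0 4 3]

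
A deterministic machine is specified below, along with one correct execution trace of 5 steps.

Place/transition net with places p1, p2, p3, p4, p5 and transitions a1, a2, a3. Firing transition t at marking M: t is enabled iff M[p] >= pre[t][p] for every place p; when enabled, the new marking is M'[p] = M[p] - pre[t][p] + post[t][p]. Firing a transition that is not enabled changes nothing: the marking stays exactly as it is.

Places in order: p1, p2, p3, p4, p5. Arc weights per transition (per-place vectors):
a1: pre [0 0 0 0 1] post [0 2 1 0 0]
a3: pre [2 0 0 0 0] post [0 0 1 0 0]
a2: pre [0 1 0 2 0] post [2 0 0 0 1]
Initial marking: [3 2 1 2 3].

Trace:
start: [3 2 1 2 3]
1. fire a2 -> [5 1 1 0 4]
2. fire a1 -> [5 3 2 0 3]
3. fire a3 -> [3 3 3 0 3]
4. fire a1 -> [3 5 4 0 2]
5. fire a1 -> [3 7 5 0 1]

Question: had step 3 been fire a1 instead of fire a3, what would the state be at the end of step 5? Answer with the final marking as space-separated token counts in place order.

5 9 5 0 0

(re-executing from step 3 with the substitution; state before step 3: [5 3 2 0 3])
3. fire a1 -> [5 5 3 0 2]
4. fire a1 -> [5 7 4 0 1]
5. fire a1 -> [5 9 5 0 0]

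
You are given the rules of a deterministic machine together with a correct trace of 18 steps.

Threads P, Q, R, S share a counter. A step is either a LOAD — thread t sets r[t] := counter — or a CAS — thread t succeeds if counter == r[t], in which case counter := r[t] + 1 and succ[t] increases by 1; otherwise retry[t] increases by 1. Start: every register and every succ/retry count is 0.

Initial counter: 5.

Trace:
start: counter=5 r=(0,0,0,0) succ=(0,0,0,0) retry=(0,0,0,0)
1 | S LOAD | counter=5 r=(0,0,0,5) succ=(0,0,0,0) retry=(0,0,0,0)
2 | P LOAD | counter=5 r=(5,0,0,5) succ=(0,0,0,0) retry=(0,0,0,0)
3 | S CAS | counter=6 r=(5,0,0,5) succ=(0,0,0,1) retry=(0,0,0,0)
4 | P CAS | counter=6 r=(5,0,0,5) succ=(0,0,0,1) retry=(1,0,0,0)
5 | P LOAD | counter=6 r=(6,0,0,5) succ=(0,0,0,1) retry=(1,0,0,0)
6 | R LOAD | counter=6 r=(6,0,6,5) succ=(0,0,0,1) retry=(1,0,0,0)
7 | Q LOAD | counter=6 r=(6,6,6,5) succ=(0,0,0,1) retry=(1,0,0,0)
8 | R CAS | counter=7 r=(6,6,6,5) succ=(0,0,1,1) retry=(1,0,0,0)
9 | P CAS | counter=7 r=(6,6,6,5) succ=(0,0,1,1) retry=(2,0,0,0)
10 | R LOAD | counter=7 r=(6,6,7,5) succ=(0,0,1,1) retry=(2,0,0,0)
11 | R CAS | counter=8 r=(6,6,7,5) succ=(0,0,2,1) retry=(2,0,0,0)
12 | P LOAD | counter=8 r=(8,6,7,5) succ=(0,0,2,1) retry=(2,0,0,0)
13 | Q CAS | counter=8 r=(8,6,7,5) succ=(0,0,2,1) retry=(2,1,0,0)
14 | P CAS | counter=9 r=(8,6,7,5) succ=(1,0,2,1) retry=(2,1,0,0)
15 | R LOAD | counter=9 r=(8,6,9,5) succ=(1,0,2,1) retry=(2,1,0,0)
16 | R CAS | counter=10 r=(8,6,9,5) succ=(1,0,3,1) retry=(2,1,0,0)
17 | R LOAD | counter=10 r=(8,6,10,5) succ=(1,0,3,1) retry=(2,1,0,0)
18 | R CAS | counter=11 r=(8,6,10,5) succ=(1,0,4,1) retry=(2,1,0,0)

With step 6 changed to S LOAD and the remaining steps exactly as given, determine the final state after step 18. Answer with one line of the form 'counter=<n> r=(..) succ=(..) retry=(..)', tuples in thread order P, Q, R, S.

counter=11 r=(8,6,10,6) succ=(2,0,3,1) retry=(1,1,1,0)

(re-executing from step 6 with the substitution; state before step 6: counter=6 r=(6,0,0,5) succ=(0,0,0,1) retry=(1,0,0,0))
6 | S LOAD | counter=6 r=(6,0,0,6) succ=(0,0,0,1) retry=(1,0,0,0)
7 | Q LOAD | counter=6 r=(6,6,0,6) succ=(0,0,0,1) retry=(1,0,0,0)
8 | R CAS | counter=6 r=(6,6,0,6) succ=(0,0,0,1) retry=(1,0,1,0)
9 | P CAS | counter=7 r=(6,6,0,6) succ=(1,0,0,1) retry=(1,0,1,0)
10 | R LOAD | counter=7 r=(6,6,7,6) succ=(1,0,0,1) retry=(1,0,1,0)
11 | R CAS | counter=8 r=(6,6,7,6) succ=(1,0,1,1) retry=(1,0,1,0)
12 | P LOAD | counter=8 r=(8,6,7,6) succ=(1,0,1,1) retry=(1,0,1,0)
13 | Q CAS | counter=8 r=(8,6,7,6) succ=(1,0,1,1) retry=(1,1,1,0)
14 | P CAS | counter=9 r=(8,6,7,6) succ=(2,0,1,1) retry=(1,1,1,0)
15 | R LOAD | counter=9 r=(8,6,9,6) succ=(2,0,1,1) retry=(1,1,1,0)
16 | R CAS | counter=10 r=(8,6,9,6) succ=(2,0,2,1) retry=(1,1,1,0)
17 | R LOAD | counter=10 r=(8,6,10,6) succ=(2,0,2,1) retry=(1,1,1,0)
18 | R CAS | counter=11 r=(8,6,10,6) succ=(2,0,3,1) retry=(1,1,1,0)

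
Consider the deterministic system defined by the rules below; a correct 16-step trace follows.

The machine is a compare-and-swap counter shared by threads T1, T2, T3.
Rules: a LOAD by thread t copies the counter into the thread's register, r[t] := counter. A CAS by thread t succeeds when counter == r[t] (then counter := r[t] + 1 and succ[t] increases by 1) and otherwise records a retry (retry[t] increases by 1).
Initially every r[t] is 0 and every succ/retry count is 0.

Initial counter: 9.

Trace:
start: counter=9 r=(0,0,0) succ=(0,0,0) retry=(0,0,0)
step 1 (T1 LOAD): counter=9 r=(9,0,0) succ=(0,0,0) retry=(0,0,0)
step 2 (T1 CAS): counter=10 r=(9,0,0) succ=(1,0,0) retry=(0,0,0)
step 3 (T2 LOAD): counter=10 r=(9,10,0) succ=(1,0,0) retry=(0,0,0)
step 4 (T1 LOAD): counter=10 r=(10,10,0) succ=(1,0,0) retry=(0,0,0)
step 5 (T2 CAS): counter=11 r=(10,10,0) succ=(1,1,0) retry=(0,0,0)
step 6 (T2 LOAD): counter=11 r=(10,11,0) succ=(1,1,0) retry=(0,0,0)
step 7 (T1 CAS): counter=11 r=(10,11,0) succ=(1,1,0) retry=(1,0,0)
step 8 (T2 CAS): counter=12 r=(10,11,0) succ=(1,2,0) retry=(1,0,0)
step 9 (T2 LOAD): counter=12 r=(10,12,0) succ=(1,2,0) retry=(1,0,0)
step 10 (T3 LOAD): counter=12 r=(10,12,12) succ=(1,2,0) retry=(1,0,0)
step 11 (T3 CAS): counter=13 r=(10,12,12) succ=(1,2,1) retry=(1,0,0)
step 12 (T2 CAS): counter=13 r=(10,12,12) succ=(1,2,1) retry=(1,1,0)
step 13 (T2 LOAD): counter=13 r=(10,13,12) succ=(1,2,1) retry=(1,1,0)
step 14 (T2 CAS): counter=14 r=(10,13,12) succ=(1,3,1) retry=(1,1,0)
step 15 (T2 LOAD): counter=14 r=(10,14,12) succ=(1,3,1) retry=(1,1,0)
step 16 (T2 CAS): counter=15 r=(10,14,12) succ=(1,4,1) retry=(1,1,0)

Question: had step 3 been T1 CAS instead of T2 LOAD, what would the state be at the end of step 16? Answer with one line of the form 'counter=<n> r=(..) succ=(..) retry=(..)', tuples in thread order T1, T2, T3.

counter=14 r=(10,13,11) succ=(2,2,1) retry=(1,3,0)

(re-executing from step 3 with the substitution; state before step 3: counter=10 r=(9,0,0) succ=(1,0,0) retry=(0,0,0))
step 3 (T1 CAS): counter=10 r=(9,0,0) succ=(1,0,0) retry=(1,0,0)
step 4 (T1 LOAD): counter=10 r=(10,0,0) succ=(1,0,0) retry=(1,0,0)
step 5 (T2 CAS): counter=10 r=(10,0,0) succ=(1,0,0) retry=(1,1,0)
step 6 (T2 LOAD): counter=10 r=(10,10,0) succ=(1,0,0) retry=(1,1,0)
step 7 (T1 CAS): counter=11 r=(10,10,0) succ=(2,0,0) retry=(1,1,0)
step 8 (T2 CAS): counter=11 r=(10,10,0) succ=(2,0,0) retry=(1,2,0)
step 9 (T2 LOAD): counter=11 r=(10,11,0) succ=(2,0,0) retry=(1,2,0)
step 10 (T3 LOAD): counter=11 r=(10,11,11) succ=(2,0,0) retry=(1,2,0)
step 11 (T3 CAS): counter=12 r=(10,11,11) succ=(2,0,1) retry=(1,2,0)
step 12 (T2 CAS): counter=12 r=(10,11,11) succ=(2,0,1) retry=(1,3,0)
step 13 (T2 LOAD): counter=12 r=(10,12,11) succ=(2,0,1) retry=(1,3,0)
step 14 (T2 CAS): counter=13 r=(10,12,11) succ=(2,1,1) retry=(1,3,0)
step 15 (T2 LOAD): counter=13 r=(10,13,11) succ=(2,1,1) retry=(1,3,0)
step 16 (T2 CAS): counter=14 r=(10,13,11) succ=(2,2,1) retry=(1,3,0)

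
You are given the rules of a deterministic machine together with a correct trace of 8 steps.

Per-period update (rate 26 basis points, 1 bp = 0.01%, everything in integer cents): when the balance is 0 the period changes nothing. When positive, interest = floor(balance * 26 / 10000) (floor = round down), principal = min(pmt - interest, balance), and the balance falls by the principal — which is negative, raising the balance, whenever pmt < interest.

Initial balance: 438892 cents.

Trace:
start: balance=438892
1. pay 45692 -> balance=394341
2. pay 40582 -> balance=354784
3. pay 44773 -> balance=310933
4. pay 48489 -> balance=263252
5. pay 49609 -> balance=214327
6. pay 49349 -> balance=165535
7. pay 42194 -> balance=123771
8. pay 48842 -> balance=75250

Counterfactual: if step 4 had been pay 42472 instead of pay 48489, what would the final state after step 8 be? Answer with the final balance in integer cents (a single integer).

81330

(re-executing from step 4 with the substitution; state before step 4: balance=310933)
4. pay 42472 -> balance=269269
5. pay 49609 -> balance=220360
6. pay 49349 -> balance=171583
7. pay 42194 -> balance=129835
8. pay 48842 -> balance=81330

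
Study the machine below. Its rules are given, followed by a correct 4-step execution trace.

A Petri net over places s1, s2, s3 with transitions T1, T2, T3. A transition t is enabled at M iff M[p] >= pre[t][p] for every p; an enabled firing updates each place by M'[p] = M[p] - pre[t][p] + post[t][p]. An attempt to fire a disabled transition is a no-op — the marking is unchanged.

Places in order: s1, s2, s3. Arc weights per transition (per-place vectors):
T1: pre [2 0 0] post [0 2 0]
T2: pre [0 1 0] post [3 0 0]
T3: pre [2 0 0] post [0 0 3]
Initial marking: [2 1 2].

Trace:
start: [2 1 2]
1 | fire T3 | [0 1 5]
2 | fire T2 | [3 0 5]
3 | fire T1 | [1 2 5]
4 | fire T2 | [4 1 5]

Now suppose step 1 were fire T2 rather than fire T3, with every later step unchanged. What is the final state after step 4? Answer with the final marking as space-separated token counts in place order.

(re-executing from step 1 with the substitution; state before step 1: [2 1 2])
1 | fire T2 | [5 0 2]
2 | fire T2 | [5 0 2]
3 | fire T1 | [3 2 2]
4 | fire T2 | [6 1 2]

6 1 2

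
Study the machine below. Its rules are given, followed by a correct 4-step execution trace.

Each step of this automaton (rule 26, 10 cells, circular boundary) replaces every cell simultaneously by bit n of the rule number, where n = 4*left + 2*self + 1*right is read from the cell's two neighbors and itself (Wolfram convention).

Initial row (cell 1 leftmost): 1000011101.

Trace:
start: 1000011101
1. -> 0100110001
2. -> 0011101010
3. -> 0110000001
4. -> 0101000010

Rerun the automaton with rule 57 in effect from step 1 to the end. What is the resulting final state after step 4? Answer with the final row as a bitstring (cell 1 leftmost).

0101001011

(re-executing steps 1..4 under rule 57; state before step 1: 1000011101)
1. -> 0111010011
2. -> 1100101010
3. -> 1010010101
4. -> 0101001011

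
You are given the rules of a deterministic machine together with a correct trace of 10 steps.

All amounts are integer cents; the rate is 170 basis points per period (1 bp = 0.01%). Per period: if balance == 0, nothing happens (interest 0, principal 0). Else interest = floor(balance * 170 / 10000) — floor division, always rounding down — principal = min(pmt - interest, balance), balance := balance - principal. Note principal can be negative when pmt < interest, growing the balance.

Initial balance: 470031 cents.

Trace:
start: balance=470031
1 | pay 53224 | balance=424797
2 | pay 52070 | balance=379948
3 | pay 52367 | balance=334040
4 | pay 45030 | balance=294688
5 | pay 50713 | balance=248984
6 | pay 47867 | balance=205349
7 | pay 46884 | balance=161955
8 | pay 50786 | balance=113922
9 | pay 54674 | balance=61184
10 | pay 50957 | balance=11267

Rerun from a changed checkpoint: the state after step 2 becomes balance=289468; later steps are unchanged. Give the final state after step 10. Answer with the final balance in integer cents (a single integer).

0

state after step 2 := balance=289468
3 | pay 52367 | balance=242021
4 | pay 45030 | balance=201105
5 | pay 50713 | balance=153810
6 | pay 47867 | balance=108557
7 | pay 46884 | balance=63518
8 | pay 50786 | balance=13811
9 | pay 54674 | balance=0
10 | pay 50957 | balance=0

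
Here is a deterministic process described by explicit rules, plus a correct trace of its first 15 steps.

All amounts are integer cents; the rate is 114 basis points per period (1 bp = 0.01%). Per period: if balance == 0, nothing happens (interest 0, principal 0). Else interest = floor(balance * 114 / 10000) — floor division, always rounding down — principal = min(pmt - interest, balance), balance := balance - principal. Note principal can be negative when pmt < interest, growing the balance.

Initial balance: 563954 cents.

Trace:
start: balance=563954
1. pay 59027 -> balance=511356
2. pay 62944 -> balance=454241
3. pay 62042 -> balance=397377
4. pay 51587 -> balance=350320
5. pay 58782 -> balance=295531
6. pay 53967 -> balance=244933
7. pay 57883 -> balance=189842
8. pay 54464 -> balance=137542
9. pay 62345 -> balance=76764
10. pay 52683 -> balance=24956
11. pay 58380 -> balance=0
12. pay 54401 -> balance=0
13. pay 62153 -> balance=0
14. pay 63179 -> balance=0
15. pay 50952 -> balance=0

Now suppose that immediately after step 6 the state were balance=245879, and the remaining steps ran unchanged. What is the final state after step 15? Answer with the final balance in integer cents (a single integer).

state after step 6 := balance=245879
7. pay 57883 -> balance=190799
8. pay 54464 -> balance=138510
9. pay 62345 -> balance=77744
10. pay 52683 -> balance=25947
11. pay 58380 -> balance=0
12. pay 54401 -> balance=0
13. pay 62153 -> balance=0
14. pay 63179 -> balance=0
15. pay 50952 -> balance=0

0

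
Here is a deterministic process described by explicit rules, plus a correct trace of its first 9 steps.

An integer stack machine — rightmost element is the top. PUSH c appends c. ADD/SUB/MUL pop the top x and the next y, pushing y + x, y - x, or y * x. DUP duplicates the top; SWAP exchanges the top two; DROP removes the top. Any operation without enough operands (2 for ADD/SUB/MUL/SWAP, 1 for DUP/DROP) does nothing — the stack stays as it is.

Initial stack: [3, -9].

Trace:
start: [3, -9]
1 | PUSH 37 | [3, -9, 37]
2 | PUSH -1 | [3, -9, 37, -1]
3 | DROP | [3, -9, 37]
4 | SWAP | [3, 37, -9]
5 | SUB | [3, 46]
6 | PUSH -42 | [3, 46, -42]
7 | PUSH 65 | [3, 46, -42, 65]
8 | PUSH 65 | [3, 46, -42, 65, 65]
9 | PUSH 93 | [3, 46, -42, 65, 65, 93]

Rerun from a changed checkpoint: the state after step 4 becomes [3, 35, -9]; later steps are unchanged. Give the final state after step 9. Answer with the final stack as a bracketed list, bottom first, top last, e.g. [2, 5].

[3, 44, -42, 65, 65, 93]

state after step 4 := [3, 35, -9]
5 | SUB | [3, 44]
6 | PUSH -42 | [3, 44, -42]
7 | PUSH 65 | [3, 44, -42, 65]
8 | PUSH 65 | [3, 44, -42, 65, 65]
9 | PUSH 93 | [3, 44, -42, 65, 65, 93]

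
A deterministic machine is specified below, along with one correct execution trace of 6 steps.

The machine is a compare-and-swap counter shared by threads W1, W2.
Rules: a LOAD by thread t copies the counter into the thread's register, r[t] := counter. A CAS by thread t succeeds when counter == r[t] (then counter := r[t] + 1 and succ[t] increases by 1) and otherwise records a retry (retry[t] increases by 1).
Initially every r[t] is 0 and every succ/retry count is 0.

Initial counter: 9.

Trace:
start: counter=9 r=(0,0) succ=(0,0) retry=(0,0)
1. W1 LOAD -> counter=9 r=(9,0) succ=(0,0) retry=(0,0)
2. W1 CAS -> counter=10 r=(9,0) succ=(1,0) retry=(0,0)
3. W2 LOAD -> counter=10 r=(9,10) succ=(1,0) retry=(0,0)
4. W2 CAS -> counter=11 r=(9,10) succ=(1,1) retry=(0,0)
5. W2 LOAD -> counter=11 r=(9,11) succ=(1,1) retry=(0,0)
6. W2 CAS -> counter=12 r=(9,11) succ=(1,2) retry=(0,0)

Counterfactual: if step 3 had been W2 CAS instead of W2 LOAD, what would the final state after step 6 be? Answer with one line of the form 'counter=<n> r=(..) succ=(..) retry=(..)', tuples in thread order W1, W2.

(re-executing from step 3 with the substitution; state before step 3: counter=10 r=(9,0) succ=(1,0) retry=(0,0))
3. W2 CAS -> counter=10 r=(9,0) succ=(1,0) retry=(0,1)
4. W2 CAS -> counter=10 r=(9,0) succ=(1,0) retry=(0,2)
5. W2 LOAD -> counter=10 r=(9,10) succ=(1,0) retry=(0,2)
6. W2 CAS -> counter=11 r=(9,10) succ=(1,1) retry=(0,2)

counter=11 r=(9,10) succ=(1,1) retry=(0,2)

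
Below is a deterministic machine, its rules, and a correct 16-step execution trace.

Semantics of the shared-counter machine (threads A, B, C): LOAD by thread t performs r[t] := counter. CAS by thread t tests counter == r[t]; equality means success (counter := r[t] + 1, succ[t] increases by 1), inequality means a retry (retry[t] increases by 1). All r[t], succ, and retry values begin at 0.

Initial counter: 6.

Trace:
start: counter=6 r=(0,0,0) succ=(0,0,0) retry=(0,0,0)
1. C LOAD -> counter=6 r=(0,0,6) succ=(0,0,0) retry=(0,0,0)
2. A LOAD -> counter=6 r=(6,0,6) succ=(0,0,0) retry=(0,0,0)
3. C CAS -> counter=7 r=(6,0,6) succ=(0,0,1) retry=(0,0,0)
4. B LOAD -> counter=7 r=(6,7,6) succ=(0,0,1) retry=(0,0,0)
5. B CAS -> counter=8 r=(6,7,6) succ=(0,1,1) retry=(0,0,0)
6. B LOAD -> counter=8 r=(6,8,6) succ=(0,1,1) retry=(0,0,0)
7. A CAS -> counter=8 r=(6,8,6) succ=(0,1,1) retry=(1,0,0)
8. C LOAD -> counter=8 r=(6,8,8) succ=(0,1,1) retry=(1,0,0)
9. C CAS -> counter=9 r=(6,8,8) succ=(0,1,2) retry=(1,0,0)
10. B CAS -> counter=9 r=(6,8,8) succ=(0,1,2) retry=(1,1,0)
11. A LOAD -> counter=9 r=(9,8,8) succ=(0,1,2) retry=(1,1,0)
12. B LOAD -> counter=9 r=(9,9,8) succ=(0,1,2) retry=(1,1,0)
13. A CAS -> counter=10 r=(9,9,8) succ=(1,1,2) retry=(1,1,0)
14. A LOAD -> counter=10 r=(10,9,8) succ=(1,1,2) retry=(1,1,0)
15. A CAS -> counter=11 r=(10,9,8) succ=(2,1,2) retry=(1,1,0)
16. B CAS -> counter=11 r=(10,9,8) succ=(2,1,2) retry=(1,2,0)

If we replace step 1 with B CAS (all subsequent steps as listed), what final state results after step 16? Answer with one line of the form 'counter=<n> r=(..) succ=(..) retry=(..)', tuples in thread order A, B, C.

counter=10 r=(9,8,7) succ=(2,1,1) retry=(1,3,1)

(re-executing from step 1 with the substitution; state before step 1: counter=6 r=(0,0,0) succ=(0,0,0) retry=(0,0,0))
1. B CAS -> counter=6 r=(0,0,0) succ=(0,0,0) retry=(0,1,0)
2. A LOAD -> counter=6 r=(6,0,0) succ=(0,0,0) retry=(0,1,0)
3. C CAS -> counter=6 r=(6,0,0) succ=(0,0,0) retry=(0,1,1)
4. B LOAD -> counter=6 r=(6,6,0) succ=(0,0,0) retry=(0,1,1)
5. B CAS -> counter=7 r=(6,6,0) succ=(0,1,0) retry=(0,1,1)
6. B LOAD -> counter=7 r=(6,7,0) succ=(0,1,0) retry=(0,1,1)
7. A CAS -> counter=7 r=(6,7,0) succ=(0,1,0) retry=(1,1,1)
8. C LOAD -> counter=7 r=(6,7,7) succ=(0,1,0) retry=(1,1,1)
9. C CAS -> counter=8 r=(6,7,7) succ=(0,1,1) retry=(1,1,1)
10. B CAS -> counter=8 r=(6,7,7) succ=(0,1,1) retry=(1,2,1)
11. A LOAD -> counter=8 r=(8,7,7) succ=(0,1,1) retry=(1,2,1)
12. B LOAD -> counter=8 r=(8,8,7) succ=(0,1,1) retry=(1,2,1)
13. A CAS -> counter=9 r=(8,8,7) succ=(1,1,1) retry=(1,2,1)
14. A LOAD -> counter=9 r=(9,8,7) succ=(1,1,1) retry=(1,2,1)
15. A CAS -> counter=10 r=(9,8,7) succ=(2,1,1) retry=(1,2,1)
16. B CAS -> counter=10 r=(9,8,7) succ=(2,1,1) retry=(1,3,1)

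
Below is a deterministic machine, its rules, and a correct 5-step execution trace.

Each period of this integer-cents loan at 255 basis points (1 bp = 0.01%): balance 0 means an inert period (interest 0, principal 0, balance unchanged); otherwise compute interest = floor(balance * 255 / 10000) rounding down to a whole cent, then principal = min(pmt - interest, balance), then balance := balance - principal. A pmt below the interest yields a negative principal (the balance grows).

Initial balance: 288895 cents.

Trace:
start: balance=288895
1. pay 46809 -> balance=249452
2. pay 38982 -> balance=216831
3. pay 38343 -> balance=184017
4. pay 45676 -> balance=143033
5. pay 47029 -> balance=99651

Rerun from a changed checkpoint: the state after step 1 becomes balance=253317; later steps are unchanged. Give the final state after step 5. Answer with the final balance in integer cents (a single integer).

103925

state after step 1 := balance=253317
2. pay 38982 -> balance=220794
3. pay 38343 -> balance=188081
4. pay 45676 -> balance=147201
5. pay 47029 -> balance=103925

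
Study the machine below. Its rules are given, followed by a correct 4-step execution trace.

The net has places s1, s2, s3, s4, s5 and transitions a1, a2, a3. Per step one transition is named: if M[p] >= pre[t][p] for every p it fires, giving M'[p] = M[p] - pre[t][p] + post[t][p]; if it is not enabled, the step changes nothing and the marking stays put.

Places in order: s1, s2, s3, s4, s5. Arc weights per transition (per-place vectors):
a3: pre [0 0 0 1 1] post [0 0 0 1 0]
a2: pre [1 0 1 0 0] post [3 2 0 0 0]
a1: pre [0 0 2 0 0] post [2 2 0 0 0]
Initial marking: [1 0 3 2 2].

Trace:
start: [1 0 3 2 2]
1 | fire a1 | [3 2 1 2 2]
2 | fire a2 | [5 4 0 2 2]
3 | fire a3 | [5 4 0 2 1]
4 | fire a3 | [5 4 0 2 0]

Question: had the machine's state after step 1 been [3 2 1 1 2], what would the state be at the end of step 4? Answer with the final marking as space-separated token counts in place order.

state after step 1 := [3 2 1 1 2]
2 | fire a2 | [5 4 0 1 2]
3 | fire a3 | [5 4 0 1 1]
4 | fire a3 | [5 4 0 1 0]

5 4 0 1 0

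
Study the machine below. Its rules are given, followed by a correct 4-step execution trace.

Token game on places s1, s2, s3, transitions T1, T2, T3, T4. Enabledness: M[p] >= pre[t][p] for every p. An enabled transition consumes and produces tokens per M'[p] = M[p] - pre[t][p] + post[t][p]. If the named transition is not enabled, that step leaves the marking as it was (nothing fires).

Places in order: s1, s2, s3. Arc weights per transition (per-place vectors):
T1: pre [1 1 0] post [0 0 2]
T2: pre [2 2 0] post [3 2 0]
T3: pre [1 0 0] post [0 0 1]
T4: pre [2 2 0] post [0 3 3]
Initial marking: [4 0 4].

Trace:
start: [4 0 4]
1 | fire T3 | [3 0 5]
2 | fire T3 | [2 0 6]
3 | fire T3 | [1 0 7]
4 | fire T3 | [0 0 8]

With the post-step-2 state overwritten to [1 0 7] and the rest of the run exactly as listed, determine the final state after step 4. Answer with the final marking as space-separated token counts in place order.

0 0 8

state after step 2 := [1 0 7]
3 | fire T3 | [0 0 8]
4 | fire T3 | [0 0 8]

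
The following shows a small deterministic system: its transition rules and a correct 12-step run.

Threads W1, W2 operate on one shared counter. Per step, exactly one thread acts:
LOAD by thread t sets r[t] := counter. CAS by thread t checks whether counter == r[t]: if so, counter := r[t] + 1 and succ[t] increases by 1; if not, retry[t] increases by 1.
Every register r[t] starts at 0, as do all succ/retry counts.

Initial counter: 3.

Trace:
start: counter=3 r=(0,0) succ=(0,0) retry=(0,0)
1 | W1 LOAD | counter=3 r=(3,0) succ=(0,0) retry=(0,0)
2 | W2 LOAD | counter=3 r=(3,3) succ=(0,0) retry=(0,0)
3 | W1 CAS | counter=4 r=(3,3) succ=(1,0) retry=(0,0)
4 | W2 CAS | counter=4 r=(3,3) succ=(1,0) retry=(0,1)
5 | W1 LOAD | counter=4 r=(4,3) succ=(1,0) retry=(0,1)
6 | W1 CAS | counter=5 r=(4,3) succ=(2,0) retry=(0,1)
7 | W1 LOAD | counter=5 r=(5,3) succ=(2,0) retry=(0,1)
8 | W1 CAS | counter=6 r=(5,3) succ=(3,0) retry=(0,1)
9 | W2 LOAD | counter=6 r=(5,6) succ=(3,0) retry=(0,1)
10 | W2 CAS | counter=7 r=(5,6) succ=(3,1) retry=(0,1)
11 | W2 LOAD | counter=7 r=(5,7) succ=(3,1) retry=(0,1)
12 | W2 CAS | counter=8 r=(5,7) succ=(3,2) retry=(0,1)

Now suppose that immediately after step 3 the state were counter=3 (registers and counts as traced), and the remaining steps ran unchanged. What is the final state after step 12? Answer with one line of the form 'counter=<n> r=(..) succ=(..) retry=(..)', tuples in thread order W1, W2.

counter=8 r=(5,7) succ=(3,3) retry=(0,0)

state after step 3 := counter=3 r=(3,3) succ=(1,0) retry=(0,0)
4 | W2 CAS | counter=4 r=(3,3) succ=(1,1) retry=(0,0)
5 | W1 LOAD | counter=4 r=(4,3) succ=(1,1) retry=(0,0)
6 | W1 CAS | counter=5 r=(4,3) succ=(2,1) retry=(0,0)
7 | W1 LOAD | counter=5 r=(5,3) succ=(2,1) retry=(0,0)
8 | W1 CAS | counter=6 r=(5,3) succ=(3,1) retry=(0,0)
9 | W2 LOAD | counter=6 r=(5,6) succ=(3,1) retry=(0,0)
10 | W2 CAS | counter=7 r=(5,6) succ=(3,2) retry=(0,0)
11 | W2 LOAD | counter=7 r=(5,7) succ=(3,2) retry=(0,0)
12 | W2 CAS | counter=8 r=(5,7) succ=(3,3) retry=(0,0)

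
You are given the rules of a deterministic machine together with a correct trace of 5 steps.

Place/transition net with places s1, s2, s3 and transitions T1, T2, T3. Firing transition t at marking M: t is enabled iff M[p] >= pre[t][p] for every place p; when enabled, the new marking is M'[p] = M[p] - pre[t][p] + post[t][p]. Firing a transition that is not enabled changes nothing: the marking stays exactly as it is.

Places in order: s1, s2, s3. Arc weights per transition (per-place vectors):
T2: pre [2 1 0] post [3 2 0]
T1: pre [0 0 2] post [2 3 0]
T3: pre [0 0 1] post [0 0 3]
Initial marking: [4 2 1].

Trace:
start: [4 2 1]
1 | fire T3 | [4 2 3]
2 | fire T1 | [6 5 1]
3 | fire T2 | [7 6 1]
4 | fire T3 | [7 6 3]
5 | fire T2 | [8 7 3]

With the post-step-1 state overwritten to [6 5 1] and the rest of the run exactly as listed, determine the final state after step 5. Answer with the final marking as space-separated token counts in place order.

8 7 3

state after step 1 := [6 5 1]
2 | fire T1 | [6 5 1]
3 | fire T2 | [7 6 1]
4 | fire T3 | [7 6 3]
5 | fire T2 | [8 7 3]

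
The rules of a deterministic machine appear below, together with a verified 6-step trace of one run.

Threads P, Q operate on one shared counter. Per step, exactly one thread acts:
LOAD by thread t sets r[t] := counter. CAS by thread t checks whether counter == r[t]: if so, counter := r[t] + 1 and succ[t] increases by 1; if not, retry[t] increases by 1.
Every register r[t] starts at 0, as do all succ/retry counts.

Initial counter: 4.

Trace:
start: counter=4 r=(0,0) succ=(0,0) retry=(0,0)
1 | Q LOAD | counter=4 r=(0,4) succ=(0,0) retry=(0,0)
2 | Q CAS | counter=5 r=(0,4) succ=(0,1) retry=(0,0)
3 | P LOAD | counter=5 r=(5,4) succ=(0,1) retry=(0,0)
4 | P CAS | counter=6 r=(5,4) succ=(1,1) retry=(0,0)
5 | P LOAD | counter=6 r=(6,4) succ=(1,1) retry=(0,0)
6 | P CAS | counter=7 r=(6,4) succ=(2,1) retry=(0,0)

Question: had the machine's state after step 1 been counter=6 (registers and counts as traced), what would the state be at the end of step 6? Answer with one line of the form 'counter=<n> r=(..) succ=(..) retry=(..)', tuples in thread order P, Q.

state after step 1 := counter=6 r=(0,4) succ=(0,0) retry=(0,0)
2 | Q CAS | counter=6 r=(0,4) succ=(0,0) retry=(0,1)
3 | P LOAD | counter=6 r=(6,4) succ=(0,0) retry=(0,1)
4 | P CAS | counter=7 r=(6,4) succ=(1,0) retry=(0,1)
5 | P LOAD | counter=7 r=(7,4) succ=(1,0) retry=(0,1)
6 | P CAS | counter=8 r=(7,4) succ=(2,0) retry=(0,1)

counter=8 r=(7,4) succ=(2,0) retry=(0,1)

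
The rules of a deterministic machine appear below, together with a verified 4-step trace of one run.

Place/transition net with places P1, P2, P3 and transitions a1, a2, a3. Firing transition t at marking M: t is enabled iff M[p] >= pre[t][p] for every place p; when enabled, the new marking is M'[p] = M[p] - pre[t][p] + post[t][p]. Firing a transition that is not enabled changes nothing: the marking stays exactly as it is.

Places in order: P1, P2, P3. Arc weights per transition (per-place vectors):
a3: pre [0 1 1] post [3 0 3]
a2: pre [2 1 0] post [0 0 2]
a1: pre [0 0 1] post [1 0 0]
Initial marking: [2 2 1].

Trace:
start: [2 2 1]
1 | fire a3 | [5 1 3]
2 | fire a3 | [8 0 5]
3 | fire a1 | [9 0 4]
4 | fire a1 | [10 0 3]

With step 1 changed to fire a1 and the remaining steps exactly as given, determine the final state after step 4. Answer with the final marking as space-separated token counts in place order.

(re-executing from step 1 with the substitution; state before step 1: [2 2 1])
1 | fire a1 | [3 2 0]
2 | fire a3 | [3 2 0]
3 | fire a1 | [3 2 0]
4 | fire a1 | [3 2 0]

3 2 0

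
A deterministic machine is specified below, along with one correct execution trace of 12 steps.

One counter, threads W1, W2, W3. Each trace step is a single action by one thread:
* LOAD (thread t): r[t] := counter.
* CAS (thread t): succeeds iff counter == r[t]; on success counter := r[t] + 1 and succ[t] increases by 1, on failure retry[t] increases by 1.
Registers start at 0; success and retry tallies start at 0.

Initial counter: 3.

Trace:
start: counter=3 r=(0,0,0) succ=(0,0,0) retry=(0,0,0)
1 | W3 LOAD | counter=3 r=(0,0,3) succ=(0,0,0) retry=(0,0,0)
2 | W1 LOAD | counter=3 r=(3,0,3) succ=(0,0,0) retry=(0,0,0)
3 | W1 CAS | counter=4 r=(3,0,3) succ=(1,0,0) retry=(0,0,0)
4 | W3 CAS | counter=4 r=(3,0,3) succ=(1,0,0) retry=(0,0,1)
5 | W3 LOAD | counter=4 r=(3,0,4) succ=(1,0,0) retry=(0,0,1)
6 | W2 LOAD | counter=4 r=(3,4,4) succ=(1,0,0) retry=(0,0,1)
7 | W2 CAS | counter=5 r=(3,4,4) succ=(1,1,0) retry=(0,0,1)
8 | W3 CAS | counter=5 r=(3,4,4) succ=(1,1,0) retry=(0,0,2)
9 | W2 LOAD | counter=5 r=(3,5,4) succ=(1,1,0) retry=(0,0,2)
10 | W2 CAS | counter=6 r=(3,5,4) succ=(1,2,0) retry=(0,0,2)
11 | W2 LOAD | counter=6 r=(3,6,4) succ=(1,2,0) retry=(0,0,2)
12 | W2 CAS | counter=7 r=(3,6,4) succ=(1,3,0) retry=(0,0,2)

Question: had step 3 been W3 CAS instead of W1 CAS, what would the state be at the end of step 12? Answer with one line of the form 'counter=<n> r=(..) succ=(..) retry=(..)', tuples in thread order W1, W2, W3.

counter=7 r=(3,6,4) succ=(0,3,1) retry=(0,0,2)

(re-executing from step 3 with the substitution; state before step 3: counter=3 r=(3,0,3) succ=(0,0,0) retry=(0,0,0))
3 | W3 CAS | counter=4 r=(3,0,3) succ=(0,0,1) retry=(0,0,0)
4 | W3 CAS | counter=4 r=(3,0,3) succ=(0,0,1) retry=(0,0,1)
5 | W3 LOAD | counter=4 r=(3,0,4) succ=(0,0,1) retry=(0,0,1)
6 | W2 LOAD | counter=4 r=(3,4,4) succ=(0,0,1) retry=(0,0,1)
7 | W2 CAS | counter=5 r=(3,4,4) succ=(0,1,1) retry=(0,0,1)
8 | W3 CAS | counter=5 r=(3,4,4) succ=(0,1,1) retry=(0,0,2)
9 | W2 LOAD | counter=5 r=(3,5,4) succ=(0,1,1) retry=(0,0,2)
10 | W2 CAS | counter=6 r=(3,5,4) succ=(0,2,1) retry=(0,0,2)
11 | W2 LOAD | counter=6 r=(3,6,4) succ=(0,2,1) retry=(0,0,2)
12 | W2 CAS | counter=7 r=(3,6,4) succ=(0,3,1) retry=(0,0,2)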